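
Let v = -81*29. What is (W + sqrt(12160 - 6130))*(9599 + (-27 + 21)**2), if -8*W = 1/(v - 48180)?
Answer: 9635/404232 + 28905*sqrt(670) ≈ 7.4819e+5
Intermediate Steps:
v = -2349
W = 1/404232 (W = -1/(8*(-2349 - 48180)) = -1/8/(-50529) = -1/8*(-1/50529) = 1/404232 ≈ 2.4738e-6)
(W + sqrt(12160 - 6130))*(9599 + (-27 + 21)**2) = (1/404232 + sqrt(12160 - 6130))*(9599 + (-27 + 21)**2) = (1/404232 + sqrt(6030))*(9599 + (-6)**2) = (1/404232 + 3*sqrt(670))*(9599 + 36) = (1/404232 + 3*sqrt(670))*9635 = 9635/404232 + 28905*sqrt(670)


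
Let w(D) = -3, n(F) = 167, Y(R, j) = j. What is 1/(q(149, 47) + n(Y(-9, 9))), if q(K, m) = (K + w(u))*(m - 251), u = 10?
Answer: -1/29617 ≈ -3.3764e-5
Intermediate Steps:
q(K, m) = (-251 + m)*(-3 + K) (q(K, m) = (K - 3)*(m - 251) = (-3 + K)*(-251 + m) = (-251 + m)*(-3 + K))
1/(q(149, 47) + n(Y(-9, 9))) = 1/((753 - 251*149 - 3*47 + 149*47) + 167) = 1/((753 - 37399 - 141 + 7003) + 167) = 1/(-29784 + 167) = 1/(-29617) = -1/29617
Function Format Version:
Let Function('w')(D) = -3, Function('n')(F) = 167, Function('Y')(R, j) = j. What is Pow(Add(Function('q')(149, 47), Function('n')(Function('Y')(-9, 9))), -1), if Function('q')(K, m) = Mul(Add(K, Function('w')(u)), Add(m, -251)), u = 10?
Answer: Rational(-1, 29617) ≈ -3.3764e-5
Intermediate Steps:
Function('q')(K, m) = Mul(Add(-251, m), Add(-3, K)) (Function('q')(K, m) = Mul(Add(K, -3), Add(m, -251)) = Mul(Add(-3, K), Add(-251, m)) = Mul(Add(-251, m), Add(-3, K)))
Pow(Add(Function('q')(149, 47), Function('n')(Function('Y')(-9, 9))), -1) = Pow(Add(Add(753, Mul(-251, 149), Mul(-3, 47), Mul(149, 47)), 167), -1) = Pow(Add(Add(753, -37399, -141, 7003), 167), -1) = Pow(Add(-29784, 167), -1) = Pow(-29617, -1) = Rational(-1, 29617)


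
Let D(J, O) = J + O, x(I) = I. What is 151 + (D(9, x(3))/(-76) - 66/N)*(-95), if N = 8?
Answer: 3799/4 ≈ 949.75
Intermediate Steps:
151 + (D(9, x(3))/(-76) - 66/N)*(-95) = 151 + ((9 + 3)/(-76) - 66/8)*(-95) = 151 + (12*(-1/76) - 66*1/8)*(-95) = 151 + (-3/19 - 33/4)*(-95) = 151 - 639/76*(-95) = 151 + 3195/4 = 3799/4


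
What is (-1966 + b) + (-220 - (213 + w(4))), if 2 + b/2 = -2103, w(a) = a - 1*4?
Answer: -6609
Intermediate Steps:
w(a) = -4 + a (w(a) = a - 4 = -4 + a)
b = -4210 (b = -4 + 2*(-2103) = -4 - 4206 = -4210)
(-1966 + b) + (-220 - (213 + w(4))) = (-1966 - 4210) + (-220 - (213 + (-4 + 4))) = -6176 + (-220 - (213 + 0)) = -6176 + (-220 - 1*213) = -6176 + (-220 - 213) = -6176 - 433 = -6609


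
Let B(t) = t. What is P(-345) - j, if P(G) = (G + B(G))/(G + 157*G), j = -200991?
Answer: 15878290/79 ≈ 2.0099e+5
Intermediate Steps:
P(G) = 1/79 (P(G) = (G + G)/(G + 157*G) = (2*G)/((158*G)) = (2*G)*(1/(158*G)) = 1/79)
P(-345) - j = 1/79 - 1*(-200991) = 1/79 + 200991 = 15878290/79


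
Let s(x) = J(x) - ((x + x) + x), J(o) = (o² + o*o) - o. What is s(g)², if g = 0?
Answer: 0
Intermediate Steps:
J(o) = -o + 2*o² (J(o) = (o² + o²) - o = 2*o² - o = -o + 2*o²)
s(x) = -3*x + x*(-1 + 2*x) (s(x) = x*(-1 + 2*x) - ((x + x) + x) = x*(-1 + 2*x) - (2*x + x) = x*(-1 + 2*x) - 3*x = -3*x + x*(-1 + 2*x))
s(g)² = (2*0*(-2 + 0))² = (2*0*(-2))² = 0² = 0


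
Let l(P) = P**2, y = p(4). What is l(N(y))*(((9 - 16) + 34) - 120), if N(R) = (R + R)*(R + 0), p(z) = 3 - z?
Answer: -372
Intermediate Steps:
y = -1 (y = 3 - 1*4 = 3 - 4 = -1)
N(R) = 2*R**2 (N(R) = (2*R)*R = 2*R**2)
l(N(y))*(((9 - 16) + 34) - 120) = (2*(-1)**2)**2*(((9 - 16) + 34) - 120) = (2*1)**2*((-7 + 34) - 120) = 2**2*(27 - 120) = 4*(-93) = -372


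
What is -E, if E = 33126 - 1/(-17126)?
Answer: -567315877/17126 ≈ -33126.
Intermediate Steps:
E = 567315877/17126 (E = 33126 - 1*(-1/17126) = 33126 + 1/17126 = 567315877/17126 ≈ 33126.)
-E = -1*567315877/17126 = -567315877/17126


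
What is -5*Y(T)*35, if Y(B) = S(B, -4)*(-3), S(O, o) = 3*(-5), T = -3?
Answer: -7875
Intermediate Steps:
S(O, o) = -15
Y(B) = 45 (Y(B) = -15*(-3) = 45)
-5*Y(T)*35 = -5*45*35 = -225*35 = -7875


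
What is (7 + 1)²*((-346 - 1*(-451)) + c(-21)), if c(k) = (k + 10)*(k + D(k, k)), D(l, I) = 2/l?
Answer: 452992/21 ≈ 21571.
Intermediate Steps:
c(k) = (10 + k)*(k + 2/k) (c(k) = (k + 10)*(k + 2/k) = (10 + k)*(k + 2/k))
(7 + 1)²*((-346 - 1*(-451)) + c(-21)) = (7 + 1)²*((-346 - 1*(-451)) + (2 + (-21)² + 10*(-21) + 20/(-21))) = 8²*((-346 + 451) + (2 + 441 - 210 + 20*(-1/21))) = 64*(105 + (2 + 441 - 210 - 20/21)) = 64*(105 + 4873/21) = 64*(7078/21) = 452992/21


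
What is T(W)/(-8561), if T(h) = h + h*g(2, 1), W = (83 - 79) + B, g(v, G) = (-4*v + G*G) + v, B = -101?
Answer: -388/8561 ≈ -0.045322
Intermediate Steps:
g(v, G) = G² - 3*v (g(v, G) = (-4*v + G²) + v = (G² - 4*v) + v = G² - 3*v)
W = -97 (W = (83 - 79) - 101 = 4 - 101 = -97)
T(h) = -4*h (T(h) = h + h*(1² - 3*2) = h + h*(1 - 6) = h + h*(-5) = h - 5*h = -4*h)
T(W)/(-8561) = -4*(-97)/(-8561) = 388*(-1/8561) = -388/8561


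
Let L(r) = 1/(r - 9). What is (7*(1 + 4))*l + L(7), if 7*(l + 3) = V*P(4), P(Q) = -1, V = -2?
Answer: -191/2 ≈ -95.500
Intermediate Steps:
l = -19/7 (l = -3 + (-2*(-1))/7 = -3 + (1/7)*2 = -3 + 2/7 = -19/7 ≈ -2.7143)
L(r) = 1/(-9 + r)
(7*(1 + 4))*l + L(7) = (7*(1 + 4))*(-19/7) + 1/(-9 + 7) = (7*5)*(-19/7) + 1/(-2) = 35*(-19/7) - 1/2 = -95 - 1/2 = -191/2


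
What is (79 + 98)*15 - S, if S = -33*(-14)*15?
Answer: -4275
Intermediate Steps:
S = 6930 (S = 462*15 = 6930)
(79 + 98)*15 - S = (79 + 98)*15 - 1*6930 = 177*15 - 6930 = 2655 - 6930 = -4275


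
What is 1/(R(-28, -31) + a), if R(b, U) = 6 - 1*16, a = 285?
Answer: 1/275 ≈ 0.0036364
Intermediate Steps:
R(b, U) = -10 (R(b, U) = 6 - 16 = -10)
1/(R(-28, -31) + a) = 1/(-10 + 285) = 1/275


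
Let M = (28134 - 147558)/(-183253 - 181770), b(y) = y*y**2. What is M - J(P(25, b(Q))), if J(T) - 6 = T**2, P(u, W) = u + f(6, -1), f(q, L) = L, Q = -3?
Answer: -212323962/365023 ≈ -581.67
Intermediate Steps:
b(y) = y**3
P(u, W) = -1 + u (P(u, W) = u - 1 = -1 + u)
J(T) = 6 + T**2
M = 119424/365023 (M = -119424/(-365023) = -119424*(-1/365023) = 119424/365023 ≈ 0.32717)
M - J(P(25, b(Q))) = 119424/365023 - (6 + (-1 + 25)**2) = 119424/365023 - (6 + 24**2) = 119424/365023 - (6 + 576) = 119424/365023 - 1*582 = 119424/365023 - 582 = -212323962/365023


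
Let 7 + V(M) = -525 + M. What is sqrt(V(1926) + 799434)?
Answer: 2*sqrt(200207) ≈ 894.89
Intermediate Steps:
V(M) = -532 + M (V(M) = -7 + (-525 + M) = -532 + M)
sqrt(V(1926) + 799434) = sqrt((-532 + 1926) + 799434) = sqrt(1394 + 799434) = sqrt(800828) = 2*sqrt(200207)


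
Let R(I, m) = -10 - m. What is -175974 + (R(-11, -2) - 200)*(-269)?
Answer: -120022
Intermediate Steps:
-175974 + (R(-11, -2) - 200)*(-269) = -175974 + ((-10 - 1*(-2)) - 200)*(-269) = -175974 + ((-10 + 2) - 200)*(-269) = -175974 + (-8 - 200)*(-269) = -175974 - 208*(-269) = -175974 + 55952 = -120022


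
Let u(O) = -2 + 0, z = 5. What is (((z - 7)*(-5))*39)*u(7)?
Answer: -780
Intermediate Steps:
u(O) = -2
(((z - 7)*(-5))*39)*u(7) = (((5 - 7)*(-5))*39)*(-2) = (-2*(-5)*39)*(-2) = (10*39)*(-2) = 390*(-2) = -780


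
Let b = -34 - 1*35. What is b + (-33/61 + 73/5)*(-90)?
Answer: -81393/61 ≈ -1334.3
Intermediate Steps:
b = -69 (b = -34 - 35 = -69)
b + (-33/61 + 73/5)*(-90) = -69 + (-33/61 + 73/5)*(-90) = -69 + (4288/305)*(-90) = -69 - 77184/61 = -81393/61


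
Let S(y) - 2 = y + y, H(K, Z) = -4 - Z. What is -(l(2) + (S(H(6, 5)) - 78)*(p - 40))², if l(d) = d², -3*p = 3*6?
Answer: -18731584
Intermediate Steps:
S(y) = 2 + 2*y (S(y) = 2 + (y + y) = 2 + 2*y)
p = -6 ≈ -6.0000
-(l(2) + (S(H(6, 5)) - 78)*(p - 40))² = -(2² + ((2 + 2*(-4 - 1*5)) - 78)*(-6 - 40))² = -(4 + ((2 + 2*(-4 - 5)) - 78)*(-46))² = -(4 + ((2 + 2*(-9)) - 78)*(-46))² = -(4 + ((2 - 18) - 78)*(-46))² = -(4 + (-16 - 78)*(-46))² = -(4 - 94*(-46))² = -(4 + 4324)² = -1*4328² = -1*18731584 = -18731584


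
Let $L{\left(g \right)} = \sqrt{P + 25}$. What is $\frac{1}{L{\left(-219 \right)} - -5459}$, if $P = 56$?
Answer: $\frac{1}{5468} \approx 0.00018288$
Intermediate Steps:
$L{\left(g \right)} = 9$ ($L{\left(g \right)} = \sqrt{56 + 25} = \sqrt{81} = 9$)
$\frac{1}{L{\left(-219 \right)} - -5459} = \frac{1}{9 - -5459} = \frac{1}{9 + \left(-61 + 5520\right)} = \frac{1}{9 + 5459} = \frac{1}{5468}$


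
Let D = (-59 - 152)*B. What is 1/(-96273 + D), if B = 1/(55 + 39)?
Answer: -94/9049873 ≈ -1.0387e-5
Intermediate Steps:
B = 1/94 ≈ 0.010638
D = -211/94 (D = (-59 - 152)*(1/94) = -211*1/94 = -211/94 ≈ -2.2447)
1/(-96273 + D) = 1/(-96273 - 211/94) = 1/(-9049873/94) = -94/9049873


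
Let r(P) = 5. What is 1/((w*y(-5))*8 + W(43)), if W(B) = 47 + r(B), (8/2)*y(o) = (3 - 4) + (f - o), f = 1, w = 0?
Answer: 1/52 ≈ 0.019231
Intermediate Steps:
y(o) = -o/4 (y(o) = ((3 - 4) + (1 - o))/4 = (-1 + (1 - o))/4 = (-o)/4 = -o/4)
W(B) = 52 (W(B) = 47 + 5 = 52)
1/((w*y(-5))*8 + W(43)) = 1/((0*(-1/4*(-5)))*8 + 52) = 1/((0*(5/4))*8 + 52) = 1/(0*8 + 52) = 1/(0 + 52) = 1/52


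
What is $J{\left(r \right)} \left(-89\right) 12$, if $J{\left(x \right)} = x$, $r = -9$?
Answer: $9612$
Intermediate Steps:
$J{\left(r \right)} \left(-89\right) 12 = \left(-9\right) \left(-89\right) 12 = 801 \cdot 12 = 9612$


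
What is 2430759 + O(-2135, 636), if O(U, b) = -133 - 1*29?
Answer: 2430597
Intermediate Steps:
O(U, b) = -162 (O(U, b) = -133 - 29 = -162)
2430759 + O(-2135, 636) = 2430759 - 162 = 2430597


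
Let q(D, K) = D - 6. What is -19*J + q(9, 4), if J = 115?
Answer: -2182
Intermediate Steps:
q(D, K) = -6 + D
-19*J + q(9, 4) = -19*115 + (-6 + 9) = -2185 + 3 = -2182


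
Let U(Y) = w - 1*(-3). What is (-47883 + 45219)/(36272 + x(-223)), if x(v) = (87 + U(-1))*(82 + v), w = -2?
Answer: -333/2983 ≈ -0.11163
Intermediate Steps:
U(Y) = 1 (U(Y) = -2 - 1*(-3) = -2 + 3 = 1)
x(v) = 7216 + 88*v (x(v) = (87 + 1)*(82 + v) = 88*(82 + v) = 7216 + 88*v)
(-47883 + 45219)/(36272 + x(-223)) = (-47883 + 45219)/(36272 + (7216 + 88*(-223))) = -2664/(36272 + (7216 - 19624)) = -2664/(36272 - 12408) = -2664/23864 = -2664*1/23864 = -333/2983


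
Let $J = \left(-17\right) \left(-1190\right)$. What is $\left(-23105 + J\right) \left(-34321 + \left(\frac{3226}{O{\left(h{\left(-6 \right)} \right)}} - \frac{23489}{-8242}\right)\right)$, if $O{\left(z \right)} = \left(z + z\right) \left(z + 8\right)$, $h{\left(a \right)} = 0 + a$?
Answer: $\frac{4898276451625}{49452} \approx 9.9051 \cdot 10^{7}$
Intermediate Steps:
$h{\left(a \right)} = a$
$O{\left(z \right)} = 2 z \left(8 + z\right)$
$J = 20230$
$\left(-23105 + J\right) \left(-34321 + \left(\frac{3226}{O{\left(h{\left(-6 \right)} \right)}} - \frac{23489}{-8242}\right)\right) = \left(-23105 + 20230\right) \left(-34321 + \left(\frac{3226}{2 \left(-6\right) \left(8 - 6\right)} - \frac{23489}{-8242}\right)\right) = - 2875 \left(-34321 + \left(\frac{3226}{2 \left(-6\right) 2} - - \frac{23489}{8242}\right)\right) = - 2875 \left(-34321 + \left(\frac{3226}{-24} + \frac{23489}{8242}\right)\right) = - 2875 \left(-34321 + \left(3226 \left(- \frac{1}{24}\right) + \frac{23489}{8242}\right)\right) = - 2875 \left(-34321 + \left(- \frac{1613}{12} + \frac{23489}{8242}\right)\right) = - 2875 \left(-34321 - \frac{6506239}{49452}\right) = \left(-2875\right) \left(- \frac{1703748331}{49452}\right) = \frac{4898276451625}{49452}$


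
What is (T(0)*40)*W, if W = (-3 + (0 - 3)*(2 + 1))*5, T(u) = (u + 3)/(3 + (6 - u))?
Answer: -800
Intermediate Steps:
T(u) = (3 + u)/(9 - u)
W = -60 (W = (-3 - 3*3)*5 = (-3 - 9)*5 = -12*5 = -60)
(T(0)*40)*W = (((-3 - 1*0)/(-9 + 0))*40)*(-60) = (((-3 + 0)/(-9))*40)*(-60) = (-1/9*(-3)*40)*(-60) = ((1/3)*40)*(-60) = (40/3)*(-60) = -800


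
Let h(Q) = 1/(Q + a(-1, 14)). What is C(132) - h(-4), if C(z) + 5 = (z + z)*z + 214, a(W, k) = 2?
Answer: 70115/2 ≈ 35058.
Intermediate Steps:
C(z) = 209 + 2*z² (C(z) = -5 + ((z + z)*z + 214) = -5 + ((2*z)*z + 214) = -5 + (2*z² + 214) = -5 + (214 + 2*z²) = 209 + 2*z²)
h(Q) = 1/(2 + Q) (h(Q) = 1/(Q + 2) = 1/(2 + Q))
C(132) - h(-4) = (209 + 2*132²) - 1/(2 - 4) = (209 + 2*17424) - 1/(-2) = (209 + 34848) - 1*(-½) = 35057 + ½ = 70115/2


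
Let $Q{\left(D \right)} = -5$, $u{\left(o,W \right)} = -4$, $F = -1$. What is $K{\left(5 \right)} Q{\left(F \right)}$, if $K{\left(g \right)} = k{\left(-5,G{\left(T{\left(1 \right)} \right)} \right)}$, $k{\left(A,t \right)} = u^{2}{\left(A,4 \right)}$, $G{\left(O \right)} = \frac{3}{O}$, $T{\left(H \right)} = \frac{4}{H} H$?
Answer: $-80$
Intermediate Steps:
$T{\left(H \right)} = 4$
$k{\left(A,t \right)} = 16$ ($k{\left(A,t \right)} = \left(-4\right)^{2} = 16$)
$K{\left(g \right)} = 16$
$K{\left(5 \right)} Q{\left(F \right)} = 16 \left(-5\right) = -80$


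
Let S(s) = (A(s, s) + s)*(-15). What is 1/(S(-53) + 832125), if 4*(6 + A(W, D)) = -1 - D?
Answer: 1/832815 ≈ 1.2007e-6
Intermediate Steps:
A(W, D) = -25/4 - D/4 (A(W, D) = -6 + (-1 - D)/4 = -6 + (-1/4 - D/4) = -25/4 - D/4)
S(s) = 375/4 - 45*s/4 (S(s) = ((-25/4 - s/4) + s)*(-15) = (-25/4 + 3*s/4)*(-15) = 375/4 - 45*s/4)
1/(S(-53) + 832125) = 1/((375/4 - 45/4*(-53)) + 832125) = 1/((375/4 + 2385/4) + 832125) = 1/(690 + 832125) = 1/832815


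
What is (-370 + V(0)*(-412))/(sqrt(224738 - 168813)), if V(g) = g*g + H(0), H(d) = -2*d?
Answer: -74*sqrt(2237)/2237 ≈ -1.5646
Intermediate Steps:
V(g) = g**2 (V(g) = g*g - 2*0 = g**2 + 0 = g**2)
(-370 + V(0)*(-412))/(sqrt(224738 - 168813)) = (-370 + 0**2*(-412))/(sqrt(224738 - 168813)) = (-370 + 0*(-412))/(sqrt(55925)) = (-370 + 0)/((5*sqrt(2237))) = -74*sqrt(2237)/2237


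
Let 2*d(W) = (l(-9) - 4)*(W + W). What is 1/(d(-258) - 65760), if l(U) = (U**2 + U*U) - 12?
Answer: -1/103428 ≈ -9.6686e-6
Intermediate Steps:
l(U) = -12 + 2*U**2 (l(U) = (U**2 + U**2) - 12 = 2*U**2 - 12 = -12 + 2*U**2)
d(W) = 146*W (d(W) = (((-12 + 2*(-9)**2) - 4)*(W + W))/2 = (((-12 + 2*81) - 4)*(2*W))/2 = (((-12 + 162) - 4)*(2*W))/2 = ((150 - 4)*(2*W))/2 = (146*(2*W))/2 = (292*W)/2 = 146*W)
1/(d(-258) - 65760) = 1/(146*(-258) - 65760) = 1/(-37668 - 65760) = 1/(-103428) = -1/103428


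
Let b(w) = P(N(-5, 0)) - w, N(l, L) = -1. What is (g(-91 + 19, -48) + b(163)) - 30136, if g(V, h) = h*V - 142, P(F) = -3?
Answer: -26988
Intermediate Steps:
b(w) = -3 - w
g(V, h) = -142 + V*h (g(V, h) = V*h - 142 = -142 + V*h)
(g(-91 + 19, -48) + b(163)) - 30136 = ((-142 + (-91 + 19)*(-48)) + (-3 - 1*163)) - 30136 = ((-142 - 72*(-48)) + (-3 - 163)) - 30136 = ((-142 + 3456) - 166) - 30136 = (3314 - 166) - 30136 = 3148 - 30136 = -26988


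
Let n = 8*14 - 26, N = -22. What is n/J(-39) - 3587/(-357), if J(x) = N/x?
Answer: 37538/231 ≈ 162.50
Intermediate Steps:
n = 86 (n = 112 - 26 = 86)
J(x) = -22/x
n/J(-39) - 3587/(-357) = 86/((-22/(-39))) - 3587/(-357) = 86/((-22*(-1/39))) - 3587*(-1/357) = 86/(22/39) + 211/21 = 86*(39/22) + 211/21 = 1677/11 + 211/21 = 37538/231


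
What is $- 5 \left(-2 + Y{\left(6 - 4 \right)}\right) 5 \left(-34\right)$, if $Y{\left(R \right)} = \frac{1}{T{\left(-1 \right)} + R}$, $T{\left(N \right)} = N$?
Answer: $-850$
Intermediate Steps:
$Y{\left(R \right)} = \frac{1}{-1 + R}$
$- 5 \left(-2 + Y{\left(6 - 4 \right)}\right) 5 \left(-34\right) = - 5 \left(-2 + \frac{1}{-1 + \left(6 - 4\right)}\right) 5 \left(-34\right) = - 5 \left(-2 + \frac{1}{-1 + 2}\right) 5 \left(-34\right) = - 5 \left(-2 + 1^{-1}\right) 5 \left(-34\right) = - 5 \left(-2 + 1\right) 5 \left(-34\right) = \left(-5\right) \left(-1\right) 5 \left(-34\right) = 5 \cdot 5 \left(-34\right) = 25 \left(-34\right) = -850$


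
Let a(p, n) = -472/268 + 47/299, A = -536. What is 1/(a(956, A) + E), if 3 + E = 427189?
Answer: 20033/8557785005 ≈ 2.3409e-6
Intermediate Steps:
E = 427186 (E = -3 + 427189 = 427186)
a(p, n) = -32133/20033 (a(p, n) = -472*1/268 + 47*(1/299) = -118/67 + 47/299 = -32133/20033)
1/(a(956, A) + E) = 1/(-32133/20033 + 427186) = 1/(8557785005/20033) = 20033/8557785005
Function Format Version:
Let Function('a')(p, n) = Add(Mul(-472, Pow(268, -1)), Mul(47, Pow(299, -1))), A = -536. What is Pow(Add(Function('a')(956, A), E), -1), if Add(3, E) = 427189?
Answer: Rational(20033, 8557785005) ≈ 2.3409e-6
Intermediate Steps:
E = 427186 (E = Add(-3, 427189) = 427186)
Function('a')(p, n) = Rational(-32133, 20033) (Function('a')(p, n) = Add(Mul(-472, Rational(1, 268)), Mul(47, Rational(1, 299))) = Add(Rational(-118, 67), Rational(47, 299)) = Rational(-32133, 20033))
Pow(Add(Function('a')(956, A), E), -1) = Pow(Add(Rational(-32133, 20033), 427186), -1) = Pow(Rational(8557785005, 20033), -1) = Rational(20033, 8557785005)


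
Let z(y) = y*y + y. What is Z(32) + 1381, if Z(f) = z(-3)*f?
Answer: 1573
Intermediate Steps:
z(y) = y + y² (z(y) = y² + y = y + y²)
Z(f) = 6*f (Z(f) = (-3*(1 - 3))*f = (-3*(-2))*f = 6*f)
Z(32) + 1381 = 6*32 + 1381 = 192 + 1381 = 1573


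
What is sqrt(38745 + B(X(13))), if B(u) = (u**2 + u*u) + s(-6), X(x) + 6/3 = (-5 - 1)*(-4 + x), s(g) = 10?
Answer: 3*sqrt(5003) ≈ 212.20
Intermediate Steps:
X(x) = 22 - 6*x (X(x) = -2 + (-5 - 1)*(-4 + x) = -2 - 6*(-4 + x) = -2 + (24 - 6*x) = 22 - 6*x)
B(u) = 10 + 2*u**2 (B(u) = (u**2 + u*u) + 10 = (u**2 + u**2) + 10 = 2*u**2 + 10 = 10 + 2*u**2)
sqrt(38745 + B(X(13))) = sqrt(38745 + (10 + 2*(22 - 6*13)**2)) = sqrt(38745 + (10 + 2*(22 - 78)**2)) = sqrt(38745 + (10 + 2*(-56)**2)) = sqrt(38745 + (10 + 2*3136)) = sqrt(38745 + (10 + 6272)) = sqrt(38745 + 6282) = sqrt(45027) = 3*sqrt(5003)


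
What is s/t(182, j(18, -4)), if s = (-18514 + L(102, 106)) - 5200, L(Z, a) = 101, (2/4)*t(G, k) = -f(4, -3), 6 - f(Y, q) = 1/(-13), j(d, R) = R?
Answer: 306969/158 ≈ 1942.8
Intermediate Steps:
f(Y, q) = 79/13 (f(Y, q) = 6 - 1/(-13) = 6 - 1*(-1/13) = 6 + 1/13 = 79/13)
t(G, k) = -158/13 (t(G, k) = 2*(-1*79/13) = 2*(-79/13) = -158/13)
s = -23613 (s = (-18514 + 101) - 5200 = -18413 - 5200 = -23613)
s/t(182, j(18, -4)) = -23613/(-158/13) = -23613*(-13/158) = 306969/158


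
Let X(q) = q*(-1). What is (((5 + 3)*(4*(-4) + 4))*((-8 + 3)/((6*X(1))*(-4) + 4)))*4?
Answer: 480/7 ≈ 68.571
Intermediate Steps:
X(q) = -q
(((5 + 3)*(4*(-4) + 4))*((-8 + 3)/((6*X(1))*(-4) + 4)))*4 = (((5 + 3)*(4*(-4) + 4))*((-8 + 3)/((6*(-1*1))*(-4) + 4)))*4 = ((8*(-16 + 4))*(-5/((6*(-1))*(-4) + 4)))*4 = ((8*(-12))*(-5/(-6*(-4) + 4)))*4 = -(-480)/(24 + 4)*4 = -(-480)/28*4 = -96*(-5/28)*4 = (120/7)*4 = 480/7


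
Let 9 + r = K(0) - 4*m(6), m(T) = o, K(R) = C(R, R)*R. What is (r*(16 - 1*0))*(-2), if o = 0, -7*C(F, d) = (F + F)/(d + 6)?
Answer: 288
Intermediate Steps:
C(F, d) = -2*F/(7*(6 + d)) (C(F, d) = -(F + F)/(7*(d + 6)) = -2*F/(7*(6 + d)))
K(R) = -2*R²/(42 + 7*R) (K(R) = (-2*R/(42 + 7*R))*R = -2*R²/(42 + 7*R))
m(T) = 0
r = -9 (r = -9 + (-2*0²/(42 + 7*0) - 4*0) = -9 + (-2*0/(42 + 0) + 0) = -9 + (-2*0/42 + 0) = -9 + (-2*0*1/42 + 0) = -9 + (0 + 0) = -9 + 0 = -9)
(r*(16 - 1*0))*(-2) = -9*(16 - 1*0)*(-2) = -9*(16 + 0)*(-2) = -9*16*(-2) = -144*(-2) = 288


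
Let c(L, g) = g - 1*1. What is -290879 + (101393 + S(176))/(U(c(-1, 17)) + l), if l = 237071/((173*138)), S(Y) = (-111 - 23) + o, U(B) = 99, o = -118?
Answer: -754044414529/2600597 ≈ -2.8995e+5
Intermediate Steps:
c(L, g) = -1 + g (c(L, g) = g - 1 = -1 + g)
S(Y) = -252 (S(Y) = (-111 - 23) - 118 = -134 - 118 = -252)
l = 237071/23874 ≈ 9.9301
-290879 + (101393 + S(176))/(U(c(-1, 17)) + l) = -290879 + (101393 - 252)/(99 + 237071/23874) = -290879 + 101141/(2600597/23874) = -290879 + 101141*(23874/2600597) = -290879 + 2414640234/2600597 = -754044414529/2600597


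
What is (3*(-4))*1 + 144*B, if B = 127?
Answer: 18276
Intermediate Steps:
(3*(-4))*1 + 144*B = (3*(-4))*1 + 144*127 = -12*1 + 18288 = -12 + 18288 = 18276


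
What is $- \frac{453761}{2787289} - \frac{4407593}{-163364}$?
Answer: $\frac{12211107273373}{455342680196} \approx 26.817$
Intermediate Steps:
$- \frac{453761}{2787289} - \frac{4407593}{-163364} = \left(-453761\right) \frac{1}{2787289} - - \frac{4407593}{163364} = - \frac{453761}{2787289} + \frac{4407593}{163364} = \frac{12211107273373}{455342680196}$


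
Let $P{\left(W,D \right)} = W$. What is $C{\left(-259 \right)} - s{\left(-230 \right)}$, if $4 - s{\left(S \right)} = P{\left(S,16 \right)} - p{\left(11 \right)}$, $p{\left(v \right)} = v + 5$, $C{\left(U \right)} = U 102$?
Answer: $-26668$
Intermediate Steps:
$C{\left(U \right)} = 102 U$
$p{\left(v \right)} = 5 + v$
$s{\left(S \right)} = 20 - S$ ($s{\left(S \right)} = 4 - \left(S - \left(5 + 11\right)\right) = 4 - \left(S - 16\right) = 4 - \left(-16 + S\right) = 20 - S$)
$C{\left(-259 \right)} - s{\left(-230 \right)} = 102 \left(-259\right) - \left(20 - -230\right) = -26418 - \left(20 + 230\right) = -26418 - 250 = -26668$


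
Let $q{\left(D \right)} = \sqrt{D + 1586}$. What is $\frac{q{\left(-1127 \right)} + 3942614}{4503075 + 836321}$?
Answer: $\frac{1971307}{2669698} + \frac{3 \sqrt{51}}{5339396} \approx 0.73841$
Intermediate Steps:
$q{\left(D \right)} = \sqrt{1586 + D}$
$\frac{q{\left(-1127 \right)} + 3942614}{4503075 + 836321} = \frac{\sqrt{1586 - 1127} + 3942614}{4503075 + 836321} = \frac{\sqrt{459} + 3942614}{5339396} = \left(3 \sqrt{51} + 3942614\right) \frac{1}{5339396} = \left(3942614 + 3 \sqrt{51}\right) \frac{1}{5339396} = \frac{1971307}{2669698} + \frac{3 \sqrt{51}}{5339396}$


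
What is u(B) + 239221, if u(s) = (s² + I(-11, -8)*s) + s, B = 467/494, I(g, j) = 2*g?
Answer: 58373909387/244036 ≈ 2.3920e+5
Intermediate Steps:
B = 467/494 (B = 467*(1/494) = 467/494 ≈ 0.94534)
u(s) = s² - 21*s (u(s) = (s² + (2*(-11))*s) + s = (s² - 22*s) + s = s² - 21*s)
u(B) + 239221 = 467*(-21 + 467/494)/494 + 239221 = (467/494)*(-9907/494) + 239221 = -4626569/244036 + 239221 = 58373909387/244036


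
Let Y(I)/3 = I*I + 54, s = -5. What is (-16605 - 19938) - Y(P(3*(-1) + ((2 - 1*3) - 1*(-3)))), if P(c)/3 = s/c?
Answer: -37380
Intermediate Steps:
P(c) = -15/c (P(c) = 3*(-5/c) = -15/c)
Y(I) = 162 + 3*I**2 (Y(I) = 3*(I*I + 54) = 3*(I**2 + 54) = 3*(54 + I**2) = 162 + 3*I**2)
(-16605 - 19938) - Y(P(3*(-1) + ((2 - 1*3) - 1*(-3)))) = (-16605 - 19938) - (162 + 3*(-15/(3*(-1) + ((2 - 1*3) - 1*(-3))))**2) = -36543 - (162 + 3*(-15/(-3 + ((2 - 3) + 3)))**2) = -36543 - (162 + 3*(-15/(-3 + (-1 + 3)))**2) = -36543 - (162 + 3*(-15/(-3 + 2))**2) = -36543 - (162 + 3*(-15/(-1))**2) = -36543 - (162 + 3*(-15*(-1))**2) = -36543 - (162 + 3*15**2) = -36543 - (162 + 3*225) = -36543 - (162 + 675) = -36543 - 1*837 = -36543 - 837 = -37380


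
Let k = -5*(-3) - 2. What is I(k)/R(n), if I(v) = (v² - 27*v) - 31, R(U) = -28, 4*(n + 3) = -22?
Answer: 213/28 ≈ 7.6071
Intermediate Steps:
n = -17/2 (n = -3 + (¼)*(-22) = -3 - 11/2 = -17/2 ≈ -8.5000)
k = 13 (k = 15 - 2 = 13)
I(v) = -31 + v² - 27*v
I(k)/R(n) = (-31 + 13² - 27*13)/(-28) = (-31 + 169 - 351)*(-1/28) = -213*(-1/28) = 213/28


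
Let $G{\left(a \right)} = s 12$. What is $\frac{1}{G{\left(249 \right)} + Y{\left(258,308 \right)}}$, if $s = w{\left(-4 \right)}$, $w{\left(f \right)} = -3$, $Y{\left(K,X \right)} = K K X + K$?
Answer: $\frac{1}{20501934} \approx 4.8776 \cdot 10^{-8}$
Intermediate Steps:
$Y{\left(K,X \right)} = K + X K^{2}$ ($Y{\left(K,X \right)} = K^{2} X + K = X K^{2} + K = K + X K^{2}$)
$s = -3$
$G{\left(a \right)} = -36$ ($G{\left(a \right)} = \left(-3\right) 12 = -36$)
$\frac{1}{G{\left(249 \right)} + Y{\left(258,308 \right)}} = \frac{1}{-36 + 258 \left(1 + 258 \cdot 308\right)} = \frac{1}{-36 + 258 \left(1 + 79464\right)} = \frac{1}{-36 + 258 \cdot 79465} = \frac{1}{-36 + 20501970} = \frac{1}{20501934}$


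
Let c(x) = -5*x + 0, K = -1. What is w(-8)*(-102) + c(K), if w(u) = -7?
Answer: 719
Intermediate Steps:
c(x) = -5*x
w(-8)*(-102) + c(K) = -7*(-102) - 5*(-1) = 714 + 5 = 719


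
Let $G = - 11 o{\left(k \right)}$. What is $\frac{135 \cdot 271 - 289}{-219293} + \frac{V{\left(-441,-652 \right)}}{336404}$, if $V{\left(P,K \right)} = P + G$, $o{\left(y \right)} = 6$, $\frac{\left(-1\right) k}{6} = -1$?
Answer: $- \frac{12321301135}{73771042372} \approx -0.16702$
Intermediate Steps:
$k = 6$ ($k = \left(-6\right) \left(-1\right) = 6$)
$G = -66$ ($G = \left(-11\right) 6 = -66$)
$V{\left(P,K \right)} = -66 + P$ ($V{\left(P,K \right)} = P - 66 = -66 + P$)
$\frac{135 \cdot 271 - 289}{-219293} + \frac{V{\left(-441,-652 \right)}}{336404} = \frac{135 \cdot 271 - 289}{-219293} + \frac{-66 - 441}{336404} = \left(36585 - 289\right) \left(- \frac{1}{219293}\right) - \frac{507}{336404} = 36296 \left(- \frac{1}{219293}\right) - \frac{507}{336404} = - \frac{36296}{219293} - \frac{507}{336404} = - \frac{12321301135}{73771042372}$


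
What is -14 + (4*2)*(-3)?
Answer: -38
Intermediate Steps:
-14 + (4*2)*(-3) = -14 + 8*(-3) = -14 - 24 = -38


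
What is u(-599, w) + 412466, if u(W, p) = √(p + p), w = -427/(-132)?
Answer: 412466 + √28182/66 ≈ 4.1247e+5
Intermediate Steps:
w = 427/132 (w = -427*(-1/132) = 427/132 ≈ 3.2348)
u(W, p) = √2*√p (u(W, p) = √(2*p) = √2*√p)
u(-599, w) + 412466 = √2*√(427/132) + 412466 = √2*(√14091/66) + 412466 = √28182/66 + 412466 = 412466 + √28182/66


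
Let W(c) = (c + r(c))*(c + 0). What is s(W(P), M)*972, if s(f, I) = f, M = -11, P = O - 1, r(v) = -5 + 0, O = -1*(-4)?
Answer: -5832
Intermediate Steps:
O = 4
r(v) = -5
P = 3 (P = 4 - 1 = 3)
W(c) = c*(-5 + c) (W(c) = (c - 5)*(c + 0) = (-5 + c)*c = c*(-5 + c))
s(W(P), M)*972 = (3*(-5 + 3))*972 = (3*(-2))*972 = -6*972 = -5832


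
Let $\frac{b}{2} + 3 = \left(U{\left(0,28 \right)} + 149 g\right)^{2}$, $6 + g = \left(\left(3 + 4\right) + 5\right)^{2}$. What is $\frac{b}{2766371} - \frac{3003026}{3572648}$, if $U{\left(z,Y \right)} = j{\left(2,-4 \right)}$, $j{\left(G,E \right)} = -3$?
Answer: $\frac{1505906241162421}{4941634910204} \approx 304.74$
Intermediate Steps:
$U{\left(z,Y \right)} = -3$
$g = 138$ ($g = -6 + \left(\left(3 + 4\right) + 5\right)^{2} = -6 + \left(7 + 5\right)^{2} = -6 + 12^{2} = -6 + 144 = 138$)
$b = 845344956$ ($b = -6 + 2 \left(-3 + 149 \cdot 138\right)^{2} = -6 + 2 \left(-3 + 20562\right)^{2} = -6 + 2 \cdot 20559^{2} = -6 + 2 \cdot 422672481 = -6 + 845344962 = 845344956$)
$\frac{b}{2766371} - \frac{3003026}{3572648} = \frac{845344956}{2766371} - \frac{3003026}{3572648} = 845344956 \cdot \frac{1}{2766371} - \frac{1501513}{1786324} = \frac{845344956}{2766371} - \frac{1501513}{1786324} = \frac{1505906241162421}{4941634910204}$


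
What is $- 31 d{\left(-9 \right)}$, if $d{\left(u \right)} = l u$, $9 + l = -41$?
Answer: $-13950$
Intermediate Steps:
$l = -50$ ($l = -9 - 41 = -50$)
$d{\left(u \right)} = - 50 u$
$- 31 d{\left(-9 \right)} = - 31 \left(\left(-50\right) \left(-9\right)\right) = \left(-31\right) 450 = -13950$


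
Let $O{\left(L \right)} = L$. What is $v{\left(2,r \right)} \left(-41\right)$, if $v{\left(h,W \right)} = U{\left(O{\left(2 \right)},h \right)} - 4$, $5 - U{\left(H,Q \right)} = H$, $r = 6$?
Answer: $41$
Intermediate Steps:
$U{\left(H,Q \right)} = 5 - H$
$v{\left(h,W \right)} = -1$ ($v{\left(h,W \right)} = \left(5 - 2\right) - 4 = 3 - 4 = -1$)
$v{\left(2,r \right)} \left(-41\right) = \left(-1\right) \left(-41\right) = 41$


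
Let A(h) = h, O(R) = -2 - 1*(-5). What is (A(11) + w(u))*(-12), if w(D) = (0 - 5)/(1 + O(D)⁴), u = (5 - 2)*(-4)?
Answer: -5382/41 ≈ -131.27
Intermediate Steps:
O(R) = 3 (O(R) = -2 + 5 = 3)
u = -12 (u = 3*(-4) = -12)
w(D) = -5/82 (w(D) = (0 - 5)/(1 + 3⁴) = -5/(1 + 81) = -5/82)
(A(11) + w(u))*(-12) = (11 - 5/82)*(-12) = (897/82)*(-12) = -5382/41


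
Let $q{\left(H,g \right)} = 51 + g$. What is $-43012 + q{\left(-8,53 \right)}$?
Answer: $-42908$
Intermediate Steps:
$-43012 + q{\left(-8,53 \right)} = -43012 + \left(51 + 53\right) = -43012 + 104 = -42908$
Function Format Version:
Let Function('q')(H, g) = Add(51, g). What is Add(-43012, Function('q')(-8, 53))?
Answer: -42908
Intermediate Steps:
Add(-43012, Function('q')(-8, 53)) = Add(-43012, Add(51, 53)) = Add(-43012, 104) = -42908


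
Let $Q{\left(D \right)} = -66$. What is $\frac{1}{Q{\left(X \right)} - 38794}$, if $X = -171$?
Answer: $- \frac{1}{38860} \approx -2.5733 \cdot 10^{-5}$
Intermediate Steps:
$\frac{1}{Q{\left(X \right)} - 38794} = \frac{1}{-66 - 38794} = \frac{1}{-38860} = - \frac{1}{38860}$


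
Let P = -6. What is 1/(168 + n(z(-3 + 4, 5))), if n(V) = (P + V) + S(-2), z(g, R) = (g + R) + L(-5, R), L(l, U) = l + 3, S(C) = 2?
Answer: 1/168 ≈ 0.0059524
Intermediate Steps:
L(l, U) = 3 + l
z(g, R) = -2 + R + g (z(g, R) = (g + R) + (3 - 5) = (R + g) - 2 = -2 + R + g)
n(V) = -4 + V (n(V) = (-6 + V) + 2 = -4 + V)
1/(168 + n(z(-3 + 4, 5))) = 1/(168 + (-4 + (-2 + 5 + (-3 + 4)))) = 1/(168 + (-4 + (-2 + 5 + 1))) = 1/(168 + (-4 + 4)) = 1/(168 + 0) = 1/168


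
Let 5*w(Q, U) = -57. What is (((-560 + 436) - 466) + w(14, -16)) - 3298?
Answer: -19497/5 ≈ -3899.4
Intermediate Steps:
w(Q, U) = -57/5 (w(Q, U) = (⅕)*(-57) = -57/5)
(((-560 + 436) - 466) + w(14, -16)) - 3298 = (((-560 + 436) - 466) - 57/5) - 3298 = ((-124 - 466) - 57/5) - 3298 = (-590 - 57/5) - 3298 = -3007/5 - 3298 = -19497/5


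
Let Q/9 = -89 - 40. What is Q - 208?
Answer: -1369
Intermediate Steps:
Q = -1161 (Q = 9*(-89 - 40) = 9*(-129) = -1161)
Q - 208 = -1161 - 208 = -1369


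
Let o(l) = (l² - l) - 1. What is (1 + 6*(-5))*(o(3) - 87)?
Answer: 2378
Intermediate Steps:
o(l) = -1 + l² - l
(1 + 6*(-5))*(o(3) - 87) = (1 + 6*(-5))*((-1 + 3² - 1*3) - 87) = (1 - 30)*((-1 + 9 - 3) - 87) = -29*(5 - 87) = -29*(-82) = 2378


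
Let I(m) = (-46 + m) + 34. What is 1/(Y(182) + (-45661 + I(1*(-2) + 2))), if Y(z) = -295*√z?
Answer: -45673/2070184379 + 295*√182/2070184379 ≈ -2.0140e-5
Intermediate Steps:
I(m) = -12 + m
1/(Y(182) + (-45661 + I(1*(-2) + 2))) = 1/(-295*√182 + (-45661 + (-12 + (1*(-2) + 2)))) = 1/(-295*√182 + (-45661 + (-12 + (-2 + 2)))) = 1/(-295*√182 + (-45661 + (-12 + 0))) = 1/(-295*√182 + (-45661 - 12)) = 1/(-295*√182 - 45673) = 1/(-45673 - 295*√182)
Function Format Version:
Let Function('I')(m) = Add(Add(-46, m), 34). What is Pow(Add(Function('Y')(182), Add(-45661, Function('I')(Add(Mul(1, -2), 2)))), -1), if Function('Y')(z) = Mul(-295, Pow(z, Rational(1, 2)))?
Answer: Add(Rational(-45673, 2070184379), Mul(Rational(295, 2070184379), Pow(182, Rational(1, 2)))) ≈ -2.0140e-5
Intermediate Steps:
Function('I')(m) = Add(-12, m)
Pow(Add(Function('Y')(182), Add(-45661, Function('I')(Add(Mul(1, -2), 2)))), -1) = Pow(Add(Mul(-295, Pow(182, Rational(1, 2))), Add(-45661, Add(-12, Add(Mul(1, -2), 2)))), -1) = Pow(Add(Mul(-295, Pow(182, Rational(1, 2))), Add(-45661, Add(-12, Add(-2, 2)))), -1) = Pow(Add(Mul(-295, Pow(182, Rational(1, 2))), Add(-45661, Add(-12, 0))), -1) = Pow(Add(Mul(-295, Pow(182, Rational(1, 2))), Add(-45661, -12)), -1) = Pow(Add(Mul(-295, Pow(182, Rational(1, 2))), -45673), -1) = Pow(Add(-45673, Mul(-295, Pow(182, Rational(1, 2)))), -1)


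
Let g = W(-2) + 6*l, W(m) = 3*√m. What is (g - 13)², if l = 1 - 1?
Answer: 151 - 78*I*√2 ≈ 151.0 - 110.31*I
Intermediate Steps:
l = 0
g = 3*I*√2 (g = 3*√(-2) + 6*0 = 3*(I*√2) + 0 = 3*I*√2 + 0 = 3*I*√2 ≈ 4.2426*I)
(g - 13)² = (3*I*√2 - 13)² = (-13 + 3*I*√2)²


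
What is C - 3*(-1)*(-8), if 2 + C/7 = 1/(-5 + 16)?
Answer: -411/11 ≈ -37.364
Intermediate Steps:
C = -147/11 (C = -14 + 7/(-5 + 16) = -14 + 7/11 = -147/11 ≈ -13.364)
C - 3*(-1)*(-8) = -147/11 - 3*(-1)*(-8) = -147/11 + 3*(-8) = -147/11 - 24 = -411/11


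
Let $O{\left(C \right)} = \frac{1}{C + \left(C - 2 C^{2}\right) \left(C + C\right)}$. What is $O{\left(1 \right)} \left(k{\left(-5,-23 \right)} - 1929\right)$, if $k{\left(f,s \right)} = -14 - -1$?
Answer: $1942$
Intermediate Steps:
$k{\left(f,s \right)} = -13$ ($k{\left(f,s \right)} = -14 + 1 = -13$)
$O{\left(C \right)} = \frac{1}{C + 2 C \left(C - 2 C^{2}\right)}$ ($O{\left(C \right)} = \frac{1}{C + \left(C - 2 C^{2}\right) 2 C} = \frac{1}{C + 2 C \left(C - 2 C^{2}\right)}$)
$O{\left(1 \right)} \left(k{\left(-5,-23 \right)} - 1929\right) = \frac{1}{1 \left(1 - 4 \cdot 1^{2} + 2 \cdot 1\right)} \left(-13 - 1929\right) = 1 \frac{1}{1 - 4 + 2} \left(-13 - 1929\right) = 1 \frac{1}{1 - 4 + 2} \left(-1942\right) = 1 \frac{1}{-1} \left(-1942\right) = 1 \left(-1\right) \left(-1942\right) = \left(-1\right) \left(-1942\right) = 1942$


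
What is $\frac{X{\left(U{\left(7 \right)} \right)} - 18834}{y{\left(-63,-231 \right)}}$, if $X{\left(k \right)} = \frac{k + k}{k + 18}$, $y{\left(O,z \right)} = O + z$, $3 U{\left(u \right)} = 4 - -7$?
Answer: $\frac{87442}{1365} \approx 64.06$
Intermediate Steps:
$U{\left(u \right)} = \frac{11}{3}$ ($U{\left(u \right)} = \frac{4 - -7}{3} = \frac{4 + 7}{3} = \frac{1}{3} \cdot 11 = \frac{11}{3}$)
$X{\left(k \right)} = \frac{2 k}{18 + k}$
$\frac{X{\left(U{\left(7 \right)} \right)} - 18834}{y{\left(-63,-231 \right)}} = \frac{2 \cdot \frac{11}{3} \frac{1}{18 + \frac{11}{3}} - 18834}{-63 - 231} = \frac{2 \cdot \frac{11}{3} \frac{1}{\frac{65}{3}} - 18834}{-294} = \left(2 \cdot \frac{11}{3} \cdot \frac{3}{65} - 18834\right) \left(- \frac{1}{294}\right) = \left(\frac{22}{65} - 18834\right) \left(- \frac{1}{294}\right) = \left(- \frac{1224188}{65}\right) \left(- \frac{1}{294}\right) = \frac{87442}{1365}$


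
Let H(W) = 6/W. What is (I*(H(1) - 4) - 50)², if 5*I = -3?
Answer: 65536/25 ≈ 2621.4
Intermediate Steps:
I = -⅗ (I = (⅕)*(-3) = -⅗ ≈ -0.60000)
(I*(H(1) - 4) - 50)² = (-3*(6/1 - 4)/5 - 50)² = (-3*(6*1 - 4)/5 - 50)² = (-3*(6 - 4)/5 - 50)² = (-⅗*2 - 50)² = (-6/5 - 50)² = (-256/5)² = 65536/25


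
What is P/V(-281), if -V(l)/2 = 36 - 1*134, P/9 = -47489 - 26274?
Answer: -663867/196 ≈ -3387.1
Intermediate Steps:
P = -663867 (P = 9*(-47489 - 26274) = 9*(-73763) = -663867)
V(l) = 196 (V(l) = -2*(36 - 1*134) = -2*(36 - 134) = -2*(-98) = 196)
P/V(-281) = -663867/196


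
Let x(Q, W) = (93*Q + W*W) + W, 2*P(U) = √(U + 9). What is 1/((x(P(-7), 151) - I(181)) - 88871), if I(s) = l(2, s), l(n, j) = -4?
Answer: -131830/8689565801 - 93*√2/8689565801 ≈ -1.5186e-5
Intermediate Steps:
P(U) = √(9 + U)/2 (P(U) = √(U + 9)/2 = √(9 + U)/2)
I(s) = -4
x(Q, W) = W + W² + 93*Q (x(Q, W) = (93*Q + W²) + W = (W² + 93*Q) + W = W + W² + 93*Q)
1/((x(P(-7), 151) - I(181)) - 88871) = 1/(((151 + 151² + 93*(√(9 - 7)/2)) - 1*(-4)) - 88871) = 1/(((151 + 22801 + 93*(√2/2)) + 4) - 88871) = 1/(((151 + 22801 + 93*√2/2) + 4) - 88871) = 1/(((22952 + 93*√2/2) + 4) - 88871) = 1/((22956 + 93*√2/2) - 88871) = 1/(-65915 + 93*√2/2)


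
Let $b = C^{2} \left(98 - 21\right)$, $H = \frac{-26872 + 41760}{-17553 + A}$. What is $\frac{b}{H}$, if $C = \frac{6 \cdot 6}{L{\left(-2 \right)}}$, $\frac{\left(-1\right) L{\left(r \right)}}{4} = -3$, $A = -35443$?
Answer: $- \frac{9181557}{3722} \approx -2466.8$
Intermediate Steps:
$L{\left(r \right)} = 12$ ($L{\left(r \right)} = \left(-4\right) \left(-3\right) = 12$)
$C = 3$ ($C = \frac{6 \cdot 6}{12} = 36 \cdot \frac{1}{12} = 3$)
$H = - \frac{3722}{13249}$ ($H = \frac{-26872 + 41760}{-17553 - 35443} = \frac{14888}{-52996} = 14888 \left(- \frac{1}{52996}\right) = - \frac{3722}{13249} \approx -0.28093$)
$b = 693$ ($b = 3^{2} \left(98 - 21\right) = 9 \cdot 77 = 693$)
$\frac{b}{H} = \frac{693}{- \frac{3722}{13249}} = 693 \left(- \frac{13249}{3722}\right) = - \frac{9181557}{3722}$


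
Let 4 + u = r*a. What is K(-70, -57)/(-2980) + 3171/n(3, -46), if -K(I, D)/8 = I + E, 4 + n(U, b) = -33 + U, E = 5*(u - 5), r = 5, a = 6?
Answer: -472003/5066 ≈ -93.171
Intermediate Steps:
u = 26 (u = -4 + 5*6 = -4 + 30 = 26)
E = 105 (E = 5*(26 - 5) = 5*21 = 105)
n(U, b) = -37 + U (n(U, b) = -4 + (-33 + U) = -37 + U)
K(I, D) = -840 - 8*I (K(I, D) = -8*(I + 105) = -8*(105 + I) = -840 - 8*I)
K(-70, -57)/(-2980) + 3171/n(3, -46) = (-840 - 8*(-70))/(-2980) + 3171/(-37 + 3) = (-840 + 560)*(-1/2980) + 3171/(-34) = -280*(-1/2980) + 3171*(-1/34) = 14/149 - 3171/34 = -472003/5066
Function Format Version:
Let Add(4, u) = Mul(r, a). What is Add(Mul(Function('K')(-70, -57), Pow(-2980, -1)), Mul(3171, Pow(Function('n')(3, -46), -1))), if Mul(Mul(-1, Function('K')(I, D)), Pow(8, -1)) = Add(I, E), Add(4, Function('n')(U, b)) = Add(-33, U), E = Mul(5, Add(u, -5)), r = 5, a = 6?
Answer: Rational(-472003, 5066) ≈ -93.171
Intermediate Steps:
u = 26 (u = Add(-4, Mul(5, 6)) = Add(-4, 30) = 26)
E = 105 (E = Mul(5, Add(26, -5)) = Mul(5, 21) = 105)
Function('n')(U, b) = Add(-37, U) (Function('n')(U, b) = Add(-4, Add(-33, U)) = Add(-37, U))
Function('K')(I, D) = Add(-840, Mul(-8, I)) (Function('K')(I, D) = Mul(-8, Add(I, 105)) = Mul(-8, Add(105, I)) = Add(-840, Mul(-8, I)))
Add(Mul(Function('K')(-70, -57), Pow(-2980, -1)), Mul(3171, Pow(Function('n')(3, -46), -1))) = Add(Mul(Add(-840, Mul(-8, -70)), Pow(-2980, -1)), Mul(3171, Pow(Add(-37, 3), -1))) = Add(Mul(Add(-840, 560), Rational(-1, 2980)), Mul(3171, Pow(-34, -1))) = Add(Mul(-280, Rational(-1, 2980)), Mul(3171, Rational(-1, 34))) = Add(Rational(14, 149), Rational(-3171, 34)) = Rational(-472003, 5066)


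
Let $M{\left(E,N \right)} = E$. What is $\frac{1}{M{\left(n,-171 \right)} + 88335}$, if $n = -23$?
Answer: $\frac{1}{88312} \approx 1.1323 \cdot 10^{-5}$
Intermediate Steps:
$\frac{1}{M{\left(n,-171 \right)} + 88335} = \frac{1}{-23 + 88335} = \frac{1}{88312}$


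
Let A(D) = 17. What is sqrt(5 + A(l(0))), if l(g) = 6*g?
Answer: sqrt(22) ≈ 4.6904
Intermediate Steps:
sqrt(5 + A(l(0))) = sqrt(5 + 17) = sqrt(22)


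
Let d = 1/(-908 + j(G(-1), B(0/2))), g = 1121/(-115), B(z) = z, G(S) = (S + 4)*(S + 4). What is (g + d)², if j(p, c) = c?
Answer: 1036289388289/10903536400 ≈ 95.042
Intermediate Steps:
G(S) = (4 + S)² (G(S) = (4 + S)*(4 + S) = (4 + S)²)
g = -1121/115 (g = 1121*(-1/115) = -1121/115 ≈ -9.7478)
d = -1/908 (d = 1/(-908 + 0/2) = 1/(-908 + 0*(½)) = 1/(-908 + 0) = 1/(-908) = -1/908 ≈ -0.0011013)
(g + d)² = (-1121/115 - 1/908)² = (-1017983/104420)² = 1036289388289/10903536400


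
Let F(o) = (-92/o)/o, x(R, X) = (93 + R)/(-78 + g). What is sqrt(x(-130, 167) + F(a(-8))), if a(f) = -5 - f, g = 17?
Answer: I*sqrt(322019)/183 ≈ 3.1009*I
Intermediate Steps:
x(R, X) = -93/61 - R/61 (x(R, X) = (93 + R)/(-78 + 17) = (93 + R)/(-61) = (93 + R)*(-1/61) = -93/61 - R/61)
F(o) = -92/o**2
sqrt(x(-130, 167) + F(a(-8))) = sqrt((-93/61 - 1/61*(-130)) - 92/(-5 - 1*(-8))**2) = sqrt((-93/61 + 130/61) - 92/(-5 + 8)**2) = sqrt(37/61 - 92/3**2) = sqrt(37/61 - 92*1/9) = sqrt(37/61 - 92/9) = sqrt(-5279/549) = I*sqrt(322019)/183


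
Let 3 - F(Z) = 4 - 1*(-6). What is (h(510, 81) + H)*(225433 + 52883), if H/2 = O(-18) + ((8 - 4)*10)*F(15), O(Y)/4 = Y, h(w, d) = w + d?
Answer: -31449708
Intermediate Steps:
h(w, d) = d + w
F(Z) = -7 (F(Z) = 3 - (4 - 1*(-6)) = 3 - (4 + 6) = 3 - 1*10 = 3 - 10 = -7)
O(Y) = 4*Y
H = -704 (H = 2*(4*(-18) + ((8 - 4)*10)*(-7)) = 2*(-72 + (4*10)*(-7)) = 2*(-72 + 40*(-7)) = 2*(-72 - 280) = 2*(-352) = -704)
(h(510, 81) + H)*(225433 + 52883) = ((81 + 510) - 704)*(225433 + 52883) = (591 - 704)*278316 = -113*278316 = -31449708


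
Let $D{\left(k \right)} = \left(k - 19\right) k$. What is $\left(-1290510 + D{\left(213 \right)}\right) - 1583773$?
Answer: $-2832961$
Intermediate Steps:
$D{\left(k \right)} = k \left(-19 + k\right)$ ($D{\left(k \right)} = \left(k - 19\right) k = \left(-19 + k\right) k = k \left(-19 + k\right)$)
$\left(-1290510 + D{\left(213 \right)}\right) - 1583773 = \left(-1290510 + 213 \left(-19 + 213\right)\right) - 1583773 = \left(-1290510 + 213 \cdot 194\right) - 1583773 = \left(-1290510 + 41322\right) - 1583773 = -1249188 - 1583773 = -2832961$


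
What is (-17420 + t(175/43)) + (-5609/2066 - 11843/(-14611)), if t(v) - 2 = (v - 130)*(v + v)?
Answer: -1029494178138421/55814516774 ≈ -18445.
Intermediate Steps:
t(v) = 2 + 2*v*(-130 + v) (t(v) = 2 + (v - 130)*(v + v) = 2 + (-130 + v)*(2*v) = 2 + 2*v*(-130 + v))
(-17420 + t(175/43)) + (-5609/2066 - 11843/(-14611)) = (-17420 + (2 - 45500/43 + 2*(175/43)²)) + (-5609/2066 - 11843/(-14611)) = (-17420 + (2 - 45500/43 + 2*(175*(1/43))²)) + (-5609*1/2066 - 11843*(-1/14611)) = (-17420 + (2 - 260*175/43 + 2*(175/43)²)) + (-5609/2066 + 11843/14611) = (-17420 + (2 - 45500/43 + 2*(30625/1849))) - 57485461/30186326 = (-17420 + (2 - 45500/43 + 61250/1849)) - 57485461/30186326 = (-17420 - 1891552/1849) - 57485461/30186326 = -34101132/1849 - 57485461/30186326 = -1029494178138421/55814516774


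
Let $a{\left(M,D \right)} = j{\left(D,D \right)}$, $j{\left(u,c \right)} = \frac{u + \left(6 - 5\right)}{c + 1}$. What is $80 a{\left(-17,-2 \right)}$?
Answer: $80$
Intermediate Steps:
$j{\left(u,c \right)} = \frac{1 + u}{1 + c}$ ($j{\left(u,c \right)} = \frac{u + 1}{1 + c} = \frac{1 + u}{1 + c}$)
$a{\left(M,D \right)} = 1$ ($a{\left(M,D \right)} = \frac{1 + D}{1 + D} = 1$)
$80 a{\left(-17,-2 \right)} = 80 \cdot 1 = 80$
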